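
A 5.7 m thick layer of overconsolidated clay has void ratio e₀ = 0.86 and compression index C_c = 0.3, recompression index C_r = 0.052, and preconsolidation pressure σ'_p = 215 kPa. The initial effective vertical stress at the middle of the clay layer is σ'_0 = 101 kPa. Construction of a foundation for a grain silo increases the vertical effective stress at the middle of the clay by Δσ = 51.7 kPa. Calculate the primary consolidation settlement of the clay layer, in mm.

S_c ≈ 28.6 mm

Final effective stress: σ'_f = 101 + 51.7 = 152.7 kPa.
σ'_f = 152.7 ≤ σ'_p = 215 kPa, so the clay remains overconsolidated and only the recompression index applies:
S_c = C_r·H/(1+e₀)·log₁₀(σ'_f/σ'_0) = 0.052×5.7/1.86×log₁₀(152.7/101)
    = 0.15935 × 0.17952 = 0.02861 m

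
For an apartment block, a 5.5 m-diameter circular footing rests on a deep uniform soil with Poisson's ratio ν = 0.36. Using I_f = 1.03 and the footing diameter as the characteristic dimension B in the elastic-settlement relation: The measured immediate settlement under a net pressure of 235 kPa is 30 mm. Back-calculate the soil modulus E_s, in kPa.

E_s ≈ 38600 kPa

S_e = q·B·(1−ν²)/E_s · I_f  ⇒  E_s = q·B·(1−ν²)·I_f / S_e.
E_s = 235 × 5.5 × 0.8704 × 1.03 / 0.03 = 38620 kPa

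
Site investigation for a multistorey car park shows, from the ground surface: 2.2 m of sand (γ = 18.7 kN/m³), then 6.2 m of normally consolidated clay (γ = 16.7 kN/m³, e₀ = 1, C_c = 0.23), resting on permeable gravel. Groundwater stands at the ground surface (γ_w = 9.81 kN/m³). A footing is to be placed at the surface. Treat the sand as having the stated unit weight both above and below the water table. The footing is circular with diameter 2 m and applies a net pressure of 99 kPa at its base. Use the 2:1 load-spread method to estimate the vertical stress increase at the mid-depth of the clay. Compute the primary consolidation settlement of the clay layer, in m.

Mid-depth of clay below the ground surface: z = 2.2 + 6.2/2 = 5.3 m.
Total vertical stress at mid-clay: σ_v = 18.7×2.2 + 16.7×3.1 = 92.91 kPa.
Pore pressure: u = 9.81×(5.3 − 0) = 51.993 kPa.
Initial effective stress: σ'_0 = σ_v − u = 92.91 − 51.993 = 40.917 kPa.
Stress increase at mid-clay by the 2:1 spreading method:
Δσ ≈ qD²/(D+z)² = 99×2²/(2+5.3)² = 7.431 kPa
Final effective stress: σ'_f = σ'_0 + Δσ = 40.917 + 7.431 = 48.348 kPa.
Normally consolidated clay, so the full stress increment lies on the virgin compression line:
S_c = C_c·H/(1+e₀)·log₁₀(σ'_f/σ'_0) = 0.23×6.2/(1+1)×log₁₀(48.348/40.917)
    = 0.713 × 0.072475 = 0.05167 m

S_c ≈ 0.0517 m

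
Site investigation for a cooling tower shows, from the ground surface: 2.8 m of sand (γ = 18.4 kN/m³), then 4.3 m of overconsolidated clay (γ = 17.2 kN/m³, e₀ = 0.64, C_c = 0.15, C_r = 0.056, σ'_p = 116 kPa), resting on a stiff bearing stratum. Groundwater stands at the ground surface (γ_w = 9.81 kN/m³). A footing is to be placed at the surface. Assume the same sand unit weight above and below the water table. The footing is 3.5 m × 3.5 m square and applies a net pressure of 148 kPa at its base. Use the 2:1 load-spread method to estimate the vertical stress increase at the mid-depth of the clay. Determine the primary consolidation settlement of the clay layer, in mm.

Mid-depth of clay below the ground surface: z = 2.8 + 4.3/2 = 4.95 m.
Total vertical stress at mid-clay: σ_v = 18.4×2.8 + 17.2×2.15 = 88.5 kPa.
Pore pressure: u = 9.81×(4.95 − 0) = 48.56 kPa.
Initial effective stress: σ'_0 = σ_v − u = 88.5 − 48.56 = 39.94 kPa.
Stress increase at mid-clay by the 2:1 spreading method:
Δσ = qBL/((B+z)(L+z)) = 148×3.5×3.5/((3.5+4.95)(3.5+4.95)) = 25.391 kPa
Final effective stress: σ'_f = 39.94 + 25.391 = 65.331 kPa.
σ'_f = 65.331 ≤ σ'_p = 116 kPa, so the clay remains overconsolidated and only the recompression index applies:
S_c = C_r·H/(1+e₀)·log₁₀(σ'_f/σ'_0) = 0.056×4.3/1.64×log₁₀(65.331/39.94)
    = 0.14683 × 0.21371 = 0.03138 m

S_c ≈ 31.4 mm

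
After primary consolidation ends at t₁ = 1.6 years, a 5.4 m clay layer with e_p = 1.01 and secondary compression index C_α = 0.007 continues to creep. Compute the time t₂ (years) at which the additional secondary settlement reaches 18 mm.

t₂ ≈ 14.5 years

S_s = C_α·H/(1+e_p)·log₁₀(t₂/t₁) ⇒ log₁₀(t₂/t₁) = S_s·(1+e_p)/(C_α·H).
log₁₀(t₂/t₁) = 0.018 × (1+1.01) / (0.007×5.4) = 0.9571
t₂ = t₁ × 10^0.9571 = 1.6 × 9.06 = 14.5 years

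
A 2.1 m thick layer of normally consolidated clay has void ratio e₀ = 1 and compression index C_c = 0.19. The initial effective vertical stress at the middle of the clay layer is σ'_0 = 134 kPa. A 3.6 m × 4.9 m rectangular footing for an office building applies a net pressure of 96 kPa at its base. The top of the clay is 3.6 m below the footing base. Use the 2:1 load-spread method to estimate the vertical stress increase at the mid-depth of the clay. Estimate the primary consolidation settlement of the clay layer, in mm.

S_c ≈ 12.9 mm

Mid-depth of clay below the footing base: z = 3.6 + 2.1/2 = 4.65 m.
Stress increase at mid-clay by the 2:1 spreading method:
Δσ = qBL/((B+z)(L+z)) = 96×3.6×4.9/((3.6+4.65)(4.9+4.65)) = 21.494 kPa
Final effective stress: σ'_f = σ'_0 + Δσ = 134 + 21.494 = 155.49 kPa.
Normally consolidated clay, so the full stress increment lies on the virgin compression line:
S_c = C_c·H/(1+e₀)·log₁₀(σ'_f/σ'_0) = 0.19×2.1/(1+1)×log₁₀(155.49/134)
    = 0.1995 × 0.064598 = 0.01289 m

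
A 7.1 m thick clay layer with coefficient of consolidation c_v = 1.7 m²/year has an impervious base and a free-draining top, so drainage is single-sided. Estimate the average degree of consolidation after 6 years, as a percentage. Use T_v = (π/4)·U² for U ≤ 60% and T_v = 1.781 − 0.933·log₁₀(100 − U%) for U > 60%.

Drainage path length: H_d = H = 7.1 m (single drainage).
T_v = c_v·t/H_d² = 1.7×6/7.1² = 0.20234.
T_v = 0.20234 corresponds to the U ≤ 60% branch:
U = √(4T_v/π) = 0.5076

U ≈ 50.8 %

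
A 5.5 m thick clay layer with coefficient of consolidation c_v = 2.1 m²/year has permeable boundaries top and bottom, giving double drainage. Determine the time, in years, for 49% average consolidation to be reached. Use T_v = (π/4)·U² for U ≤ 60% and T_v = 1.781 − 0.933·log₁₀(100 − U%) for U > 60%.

t ≈ 0.679 years

Drainage path length: H_d = H/2 = 2.75 m (double drainage).
U ≤ 60%: T_v = (π/4)·U² = (π/4)×0.49² = 0.18857.
t = T_v·H_d²/c_v = 0.18857×2.75²/2.1 = 0.6791 years.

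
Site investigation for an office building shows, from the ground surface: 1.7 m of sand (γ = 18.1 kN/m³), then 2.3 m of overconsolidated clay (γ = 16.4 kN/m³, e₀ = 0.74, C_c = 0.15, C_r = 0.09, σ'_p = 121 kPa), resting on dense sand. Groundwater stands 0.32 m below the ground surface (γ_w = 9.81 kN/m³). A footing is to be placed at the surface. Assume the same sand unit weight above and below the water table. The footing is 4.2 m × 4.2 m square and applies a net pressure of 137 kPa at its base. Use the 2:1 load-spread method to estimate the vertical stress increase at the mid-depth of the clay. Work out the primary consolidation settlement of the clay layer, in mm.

S_c ≈ 56.1 mm

Mid-depth of clay below the ground surface: z = 1.7 + 2.3/2 = 2.85 m.
Total vertical stress at mid-clay: σ_v = 18.1×1.7 + 16.4×1.15 = 49.63 kPa.
Pore pressure: u = 9.81×(2.85 − 0.32) = 24.819 kPa.
Initial effective stress: σ'_0 = σ_v − u = 49.63 − 24.819 = 24.811 kPa.
Stress increase at mid-clay by the 2:1 spreading method:
Δσ = qBL/((B+z)(L+z)) = 137×4.2×4.2/((4.2+2.85)(4.2+2.85)) = 48.623 kPa
Final effective stress: σ'_f = 24.811 + 48.623 = 73.434 kPa.
σ'_f = 73.434 ≤ σ'_p = 121 kPa, so the clay remains overconsolidated and only the recompression index applies:
S_c = C_r·H/(1+e₀)·log₁₀(σ'_f/σ'_0) = 0.09×2.3/1.74×log₁₀(73.434/24.811)
    = 0.11896 × 0.47125 = 0.05606 m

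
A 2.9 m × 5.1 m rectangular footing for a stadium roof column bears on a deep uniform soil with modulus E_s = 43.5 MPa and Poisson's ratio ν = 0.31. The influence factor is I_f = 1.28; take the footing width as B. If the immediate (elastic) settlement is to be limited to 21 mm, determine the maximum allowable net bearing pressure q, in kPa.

E_s = 43.5 MPa = 43500 kPa.
S_e = q·B·(1−ν²)/E_s · I_f  ⇒  q = S_e·E_s / (B·(1−ν²)·I_f).
q = 0.021 × 43500 / (2.9 × 0.9039 × 1.28) = 272.3 kPa

q ≈ 272 kPa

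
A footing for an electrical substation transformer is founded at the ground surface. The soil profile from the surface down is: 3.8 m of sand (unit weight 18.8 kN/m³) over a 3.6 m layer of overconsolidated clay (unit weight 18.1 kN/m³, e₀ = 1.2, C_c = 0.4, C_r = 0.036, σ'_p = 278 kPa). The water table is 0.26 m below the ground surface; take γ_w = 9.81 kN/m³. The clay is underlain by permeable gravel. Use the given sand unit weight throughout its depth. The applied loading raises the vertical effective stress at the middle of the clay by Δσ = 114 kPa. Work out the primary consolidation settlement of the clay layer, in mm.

S_c ≈ 29.8 mm

Mid-depth of clay below the ground surface: z = 3.8 + 3.6/2 = 5.6 m.
Total vertical stress at mid-clay: σ_v = 18.8×3.8 + 18.1×1.8 = 104.02 kPa.
Pore pressure: u = 9.81×(5.6 − 0.26) = 52.385 kPa.
Initial effective stress: σ'_0 = σ_v − u = 104.02 − 52.385 = 51.635 kPa.
Final effective stress: σ'_f = 51.635 + 114 = 165.63 kPa.
σ'_f = 165.63 ≤ σ'_p = 278 kPa, so the clay remains overconsolidated and only the recompression index applies:
S_c = C_r·H/(1+e₀)·log₁₀(σ'_f/σ'_0) = 0.036×3.6/2.2×log₁₀(165.63/51.635)
    = 0.05891 × 0.50619 = 0.02982 m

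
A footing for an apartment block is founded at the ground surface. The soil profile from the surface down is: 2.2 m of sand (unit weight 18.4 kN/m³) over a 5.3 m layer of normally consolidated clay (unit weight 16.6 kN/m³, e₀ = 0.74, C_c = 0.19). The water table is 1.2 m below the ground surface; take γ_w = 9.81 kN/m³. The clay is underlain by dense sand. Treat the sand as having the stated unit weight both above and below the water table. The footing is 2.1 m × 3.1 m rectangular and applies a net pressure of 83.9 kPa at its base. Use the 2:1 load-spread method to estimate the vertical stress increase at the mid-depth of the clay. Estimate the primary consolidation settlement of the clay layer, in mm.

Mid-depth of clay below the ground surface: z = 2.2 + 5.3/2 = 4.85 m.
Total vertical stress at mid-clay: σ_v = 18.4×2.2 + 16.6×2.65 = 84.47 kPa.
Pore pressure: u = 9.81×(4.85 − 1.2) = 35.806 kPa.
Initial effective stress: σ'_0 = σ_v − u = 84.47 − 35.806 = 48.664 kPa.
Stress increase at mid-clay by the 2:1 spreading method:
Δσ = qBL/((B+z)(L+z)) = 83.9×2.1×3.1/((2.1+4.85)(3.1+4.85)) = 9.8853 kPa
Final effective stress: σ'_f = σ'_0 + Δσ = 48.664 + 9.8853 = 58.549 kPa.
Normally consolidated clay, so the full stress increment lies on the virgin compression line:
S_c = C_c·H/(1+e₀)·log₁₀(σ'_f/σ'_0) = 0.19×5.3/(1+0.74)×log₁₀(58.549/48.664)
    = 0.57874 × 0.080312 = 0.04648 m

S_c ≈ 46.5 mm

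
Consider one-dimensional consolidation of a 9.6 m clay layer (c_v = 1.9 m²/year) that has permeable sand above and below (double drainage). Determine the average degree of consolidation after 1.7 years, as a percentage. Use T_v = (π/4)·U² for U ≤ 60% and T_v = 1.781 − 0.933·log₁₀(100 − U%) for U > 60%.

U ≈ 42.2 %

Drainage path length: H_d = H/2 = 4.8 m (double drainage).
T_v = c_v·t/H_d² = 1.9×1.7/4.8² = 0.14019.
T_v = 0.14019 corresponds to the U ≤ 60% branch:
U = √(4T_v/π) = 0.4225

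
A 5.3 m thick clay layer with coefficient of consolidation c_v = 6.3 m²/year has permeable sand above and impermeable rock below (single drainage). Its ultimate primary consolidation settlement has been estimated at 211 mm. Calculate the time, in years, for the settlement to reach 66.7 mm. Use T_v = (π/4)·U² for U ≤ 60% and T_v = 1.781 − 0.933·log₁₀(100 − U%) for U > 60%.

Drainage path length: H_d = H = 5.3 m (single drainage).
U = S(t)/S_ult = 66.7/211 = 0.3161.
U ≤ 60%: T_v = (π/4)·U² = (π/4)×0.31611² = 0.078483.
t = T_v·H_d²/c_v = 0.078483×5.3²/6.3 = 0.3499 years.

t ≈ 0.35 years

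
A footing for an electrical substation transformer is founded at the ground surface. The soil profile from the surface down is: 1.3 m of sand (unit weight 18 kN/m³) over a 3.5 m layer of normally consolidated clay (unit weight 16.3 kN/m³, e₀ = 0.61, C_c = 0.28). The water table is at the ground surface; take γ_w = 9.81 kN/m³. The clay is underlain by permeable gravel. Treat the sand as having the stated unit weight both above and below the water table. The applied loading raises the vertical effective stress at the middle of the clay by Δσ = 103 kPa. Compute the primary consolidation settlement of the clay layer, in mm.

S_c ≈ 459 mm

Mid-depth of clay below the ground surface: z = 1.3 + 3.5/2 = 3.05 m.
Total vertical stress at mid-clay: σ_v = 18×1.3 + 16.3×1.75 = 51.925 kPa.
Pore pressure: u = 9.81×(3.05 − 0) = 29.921 kPa.
Initial effective stress: σ'_0 = σ_v − u = 51.925 − 29.921 = 22.004 kPa.
Final effective stress: σ'_f = σ'_0 + Δσ = 22.004 + 103 = 125 kPa.
Normally consolidated clay, so the full stress increment lies on the virgin compression line:
S_c = C_c·H/(1+e₀)·log₁₀(σ'_f/σ'_0) = 0.28×3.5/(1+0.61)×log₁₀(125/22.004)
    = 0.6087 × 0.75441 = 0.4592 m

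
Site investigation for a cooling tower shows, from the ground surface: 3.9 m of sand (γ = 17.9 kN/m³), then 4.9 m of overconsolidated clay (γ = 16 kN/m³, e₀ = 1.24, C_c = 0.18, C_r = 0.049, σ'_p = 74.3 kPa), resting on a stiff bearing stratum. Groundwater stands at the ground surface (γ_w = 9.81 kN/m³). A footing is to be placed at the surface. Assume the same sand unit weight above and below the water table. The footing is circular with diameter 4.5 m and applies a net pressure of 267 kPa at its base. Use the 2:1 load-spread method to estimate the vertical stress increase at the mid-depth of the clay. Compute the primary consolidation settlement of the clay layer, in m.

Mid-depth of clay below the ground surface: z = 3.9 + 4.9/2 = 6.35 m.
Total vertical stress at mid-clay: σ_v = 17.9×3.9 + 16×2.45 = 109.01 kPa.
Pore pressure: u = 9.81×(6.35 − 0) = 62.294 kPa.
Initial effective stress: σ'_0 = σ_v − u = 109.01 − 62.294 = 46.716 kPa.
Stress increase at mid-clay by the 2:1 spreading method:
Δσ ≈ qD²/(D+z)² = 267×4.5²/(4.5+6.35)² = 45.928 kPa
Final effective stress: σ'_f = 46.716 + 45.928 = 92.644 kPa.
σ'_f = 92.644 > σ'_p = 74.3 kPa, so the stress path crosses the preconsolidation pressure — recompression up to σ'_p, then virgin compression beyond:
S_c = H/(1+e₀)·[C_r·log₁₀(σ'_p/σ'_0) + C_c·log₁₀(σ'_f/σ'_p)]
    = 4.9/2.24 × [0.049×log₁₀(74.3/46.716) + 0.18×log₁₀(92.644/74.3)]
    = 2.1875 × [0.0098746 + 0.017249] = 0.05933 m

S_c ≈ 0.0593 m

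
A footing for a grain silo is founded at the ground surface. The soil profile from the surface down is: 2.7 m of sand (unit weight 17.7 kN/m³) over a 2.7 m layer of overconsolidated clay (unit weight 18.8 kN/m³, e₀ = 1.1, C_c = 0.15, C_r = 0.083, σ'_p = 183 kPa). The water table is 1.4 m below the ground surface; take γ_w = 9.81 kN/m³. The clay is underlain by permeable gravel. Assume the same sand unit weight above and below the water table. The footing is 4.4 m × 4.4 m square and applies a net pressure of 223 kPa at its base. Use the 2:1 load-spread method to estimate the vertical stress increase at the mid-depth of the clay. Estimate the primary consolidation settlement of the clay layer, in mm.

S_c ≈ 38.2 mm

Mid-depth of clay below the ground surface: z = 2.7 + 2.7/2 = 4.05 m.
Total vertical stress at mid-clay: σ_v = 17.7×2.7 + 18.8×1.35 = 73.17 kPa.
Pore pressure: u = 9.81×(4.05 − 1.4) = 25.997 kPa.
Initial effective stress: σ'_0 = σ_v − u = 73.17 − 25.997 = 47.173 kPa.
Stress increase at mid-clay by the 2:1 spreading method:
Δσ = qBL/((B+z)(L+z)) = 223×4.4×4.4/((4.4+4.05)(4.4+4.05)) = 60.464 kPa
Final effective stress: σ'_f = 47.173 + 60.464 = 107.64 kPa.
σ'_f = 107.64 ≤ σ'_p = 183 kPa, so the clay remains overconsolidated and only the recompression index applies:
S_c = C_r·H/(1+e₀)·log₁₀(σ'_f/σ'_0) = 0.083×2.7/2.1×log₁₀(107.64/47.173)
    = 0.10671 × 0.35828 = 0.03823 m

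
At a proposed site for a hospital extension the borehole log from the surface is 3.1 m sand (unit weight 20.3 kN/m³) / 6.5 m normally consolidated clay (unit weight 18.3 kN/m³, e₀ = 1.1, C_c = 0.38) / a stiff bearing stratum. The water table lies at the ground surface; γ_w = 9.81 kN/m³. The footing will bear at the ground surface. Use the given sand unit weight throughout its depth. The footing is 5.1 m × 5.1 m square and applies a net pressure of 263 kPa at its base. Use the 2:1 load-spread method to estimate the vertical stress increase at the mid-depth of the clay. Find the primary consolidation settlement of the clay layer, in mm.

Mid-depth of clay below the ground surface: z = 3.1 + 6.5/2 = 6.35 m.
Total vertical stress at mid-clay: σ_v = 20.3×3.1 + 18.3×3.25 = 122.41 kPa.
Pore pressure: u = 9.81×(6.35 − 0) = 62.294 kPa.
Initial effective stress: σ'_0 = σ_v − u = 122.41 − 62.294 = 60.116 kPa.
Stress increase at mid-clay by the 2:1 spreading method:
Δσ = qBL/((B+z)(L+z)) = 263×5.1×5.1/((5.1+6.35)(5.1+6.35)) = 52.178 kPa
Final effective stress: σ'_f = σ'_0 + Δσ = 60.116 + 52.178 = 112.29 kPa.
Normally consolidated clay, so the full stress increment lies on the virgin compression line:
S_c = C_c·H/(1+e₀)·log₁₀(σ'_f/σ'_0) = 0.38×6.5/(1+1.1)×log₁₀(112.29/60.116)
    = 1.1762 × 0.27135 = 0.3192 m

S_c ≈ 319 mm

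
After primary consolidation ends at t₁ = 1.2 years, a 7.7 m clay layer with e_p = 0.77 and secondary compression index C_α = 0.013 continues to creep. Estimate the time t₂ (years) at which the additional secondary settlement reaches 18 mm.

t₂ ≈ 2.5 years

S_s = C_α·H/(1+e_p)·log₁₀(t₂/t₁) ⇒ log₁₀(t₂/t₁) = S_s·(1+e_p)/(C_α·H).
log₁₀(t₂/t₁) = 0.018 × (1+0.77) / (0.013×7.7) = 0.3183
t₂ = t₁ × 10^0.3183 = 1.2 × 2.081 = 2.497 years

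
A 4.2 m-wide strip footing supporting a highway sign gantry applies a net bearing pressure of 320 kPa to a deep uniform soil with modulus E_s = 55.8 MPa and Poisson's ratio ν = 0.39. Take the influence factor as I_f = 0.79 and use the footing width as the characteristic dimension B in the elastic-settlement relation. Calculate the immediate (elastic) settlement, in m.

Immediate (elastic) settlement: S_e = q·B·(1−ν²)/E_s · I_f.
E_s = 55.8 MPa = 55800 kPa.
S_e = 320 × 4.2 × (1 − 0.39²) / 55800 × 0.79
    = 320 × 4.2 × 0.8479 / 55800 × 0.79
    = 0.01613 m

S_e ≈ 0.0161 m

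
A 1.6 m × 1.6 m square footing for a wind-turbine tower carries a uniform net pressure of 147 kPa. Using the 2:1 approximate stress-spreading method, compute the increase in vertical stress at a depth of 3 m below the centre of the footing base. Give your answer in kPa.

Δσ_z ≈ 17.8 kPa

By the 2:1 method the load spreads at 1 horizontal : 2 vertical, so at depth z the loaded area has grown by z in each plan dimension:
Δσ = qBL/((B+z)(L+z)) = 147×1.6×1.6/((1.6+3)(1.6+3)) = 17.784 kPa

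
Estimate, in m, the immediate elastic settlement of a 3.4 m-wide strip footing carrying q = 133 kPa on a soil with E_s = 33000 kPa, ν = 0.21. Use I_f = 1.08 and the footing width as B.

Immediate (elastic) settlement: S_e = q·B·(1−ν²)/E_s · I_f.
S_e = 133 × 3.4 × (1 − 0.21²) / 33000 × 1.08
    = 133 × 3.4 × 0.9559 / 33000 × 1.08
    = 0.01415 m

S_e ≈ 0.0141 m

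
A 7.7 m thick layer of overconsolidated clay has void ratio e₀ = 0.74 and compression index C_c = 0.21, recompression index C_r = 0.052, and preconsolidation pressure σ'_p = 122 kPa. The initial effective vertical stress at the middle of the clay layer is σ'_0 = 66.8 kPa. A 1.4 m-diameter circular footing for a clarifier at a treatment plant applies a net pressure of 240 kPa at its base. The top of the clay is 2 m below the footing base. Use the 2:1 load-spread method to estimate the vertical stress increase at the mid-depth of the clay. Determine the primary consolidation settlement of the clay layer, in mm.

Mid-depth of clay below the footing base: z = 2 + 7.7/2 = 5.85 m.
Stress increase at mid-clay by the 2:1 spreading method:
Δσ ≈ qD²/(D+z)² = 240×1.4²/(1.4+5.85)² = 8.9493 kPa
Final effective stress: σ'_f = 66.8 + 8.9493 = 75.749 kPa.
σ'_f = 75.749 ≤ σ'_p = 122 kPa, so the clay remains overconsolidated and only the recompression index applies:
S_c = C_r·H/(1+e₀)·log₁₀(σ'_f/σ'_0) = 0.052×7.7/1.74×log₁₀(75.749/66.8)
    = 0.23012 × 0.0546 = 0.01256 m

S_c ≈ 12.6 mm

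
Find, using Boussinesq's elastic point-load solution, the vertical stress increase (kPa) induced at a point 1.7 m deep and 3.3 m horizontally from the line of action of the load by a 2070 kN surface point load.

Δσ_z ≈ 6.89 kPa

Boussinesq vertical stress below a point load on an elastic half-space:
Δσ_z = 3P/(2πz²) · [1 + (r/z)²]^(−5/2)
r/z = 3.3/1.7 = 1.9412; [1+(r/z)²]^(−5/2) = 0.020143.
Δσ_z = 3×2070/(2π×1.7²) × 0.020143 = 341.99 × 0.020143 = 6.889 kPa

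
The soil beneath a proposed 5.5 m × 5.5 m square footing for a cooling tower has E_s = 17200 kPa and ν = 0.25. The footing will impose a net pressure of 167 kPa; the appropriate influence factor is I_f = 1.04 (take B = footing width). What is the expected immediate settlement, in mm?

S_e ≈ 52.1 mm

Immediate (elastic) settlement: S_e = q·B·(1−ν²)/E_s · I_f.
S_e = 167 × 5.5 × (1 − 0.25²) / 17200 × 1.04
    = 167 × 5.5 × 0.9375 / 17200 × 1.04
    = 0.05207 m = 52.07 mm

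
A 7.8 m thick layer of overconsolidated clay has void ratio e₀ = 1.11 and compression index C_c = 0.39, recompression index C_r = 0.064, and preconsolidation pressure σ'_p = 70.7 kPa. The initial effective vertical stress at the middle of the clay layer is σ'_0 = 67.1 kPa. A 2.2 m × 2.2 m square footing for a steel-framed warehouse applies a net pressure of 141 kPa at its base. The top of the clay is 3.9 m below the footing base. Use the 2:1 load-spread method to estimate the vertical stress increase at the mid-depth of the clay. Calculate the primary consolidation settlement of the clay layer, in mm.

Mid-depth of clay below the footing base: z = 3.9 + 7.8/2 = 7.8 m.
Stress increase at mid-clay by the 2:1 spreading method:
Δσ = qBL/((B+z)(L+z)) = 141×2.2×2.2/((2.2+7.8)(2.2+7.8)) = 6.8244 kPa
Final effective stress: σ'_f = 67.1 + 6.8244 = 73.924 kPa.
σ'_f = 73.924 > σ'_p = 70.7 kPa, so the stress path crosses the preconsolidation pressure — recompression up to σ'_p, then virgin compression beyond:
S_c = H/(1+e₀)·[C_r·log₁₀(σ'_p/σ'_0) + C_c·log₁₀(σ'_f/σ'_p)]
    = 7.8/2.11 × [0.064×log₁₀(70.7/67.1) + 0.39×log₁₀(73.924/70.7)]
    = 3.6967 × [0.0014526 + 0.0075528] = 0.03329 m

S_c ≈ 33.3 mm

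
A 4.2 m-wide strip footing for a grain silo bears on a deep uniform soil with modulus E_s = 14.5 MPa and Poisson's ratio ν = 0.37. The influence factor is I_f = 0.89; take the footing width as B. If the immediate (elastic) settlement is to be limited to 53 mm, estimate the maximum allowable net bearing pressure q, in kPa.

E_s = 14.5 MPa = 14500 kPa.
S_e = q·B·(1−ν²)/E_s · I_f  ⇒  q = S_e·E_s / (B·(1−ν²)·I_f).
q = 0.053 × 14500 / (4.2 × 0.8631 × 0.89) = 238.2 kPa

q ≈ 238 kPa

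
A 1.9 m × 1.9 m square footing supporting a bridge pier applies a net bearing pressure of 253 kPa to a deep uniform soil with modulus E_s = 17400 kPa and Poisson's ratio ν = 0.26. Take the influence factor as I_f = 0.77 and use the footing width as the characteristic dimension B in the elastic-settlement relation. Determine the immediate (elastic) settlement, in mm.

S_e ≈ 19.8 mm

Immediate (elastic) settlement: S_e = q·B·(1−ν²)/E_s · I_f.
S_e = 253 × 1.9 × (1 − 0.26²) / 17400 × 0.77
    = 253 × 1.9 × 0.9324 / 17400 × 0.77
    = 0.01983 m = 19.83 mm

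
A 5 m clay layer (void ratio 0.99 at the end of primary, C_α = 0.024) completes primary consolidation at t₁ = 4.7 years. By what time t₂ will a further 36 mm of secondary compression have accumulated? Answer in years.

t₂ ≈ 18.6 years

S_s = C_α·H/(1+e_p)·log₁₀(t₂/t₁) ⇒ log₁₀(t₂/t₁) = S_s·(1+e_p)/(C_α·H).
log₁₀(t₂/t₁) = 0.036 × (1+0.99) / (0.024×5) = 0.597
t₂ = t₁ × 10^0.597 = 4.7 × 3.954 = 18.58 years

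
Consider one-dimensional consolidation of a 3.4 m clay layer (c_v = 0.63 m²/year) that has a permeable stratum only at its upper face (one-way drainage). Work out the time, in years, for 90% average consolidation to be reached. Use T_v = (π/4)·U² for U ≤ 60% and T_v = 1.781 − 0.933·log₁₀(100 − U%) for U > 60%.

Drainage path length: H_d = H = 3.4 m (single drainage).
U > 60%: T_v = 1.781 − 0.933·log₁₀(100 − 90) = 0.848.
t = T_v·H_d²/c_v = 0.848×3.4²/0.63 = 15.56 years.

t ≈ 15.6 years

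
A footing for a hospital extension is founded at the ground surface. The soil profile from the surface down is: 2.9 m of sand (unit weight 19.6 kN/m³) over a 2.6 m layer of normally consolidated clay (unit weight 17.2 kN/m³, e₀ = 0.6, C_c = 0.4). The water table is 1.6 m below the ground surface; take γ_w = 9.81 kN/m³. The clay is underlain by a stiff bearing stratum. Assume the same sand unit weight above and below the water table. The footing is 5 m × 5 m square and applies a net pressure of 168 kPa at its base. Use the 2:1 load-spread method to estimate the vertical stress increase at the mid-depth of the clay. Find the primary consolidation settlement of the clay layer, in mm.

Mid-depth of clay below the ground surface: z = 2.9 + 2.6/2 = 4.2 m.
Total vertical stress at mid-clay: σ_v = 19.6×2.9 + 17.2×1.3 = 79.2 kPa.
Pore pressure: u = 9.81×(4.2 − 1.6) = 25.506 kPa.
Initial effective stress: σ'_0 = σ_v − u = 79.2 − 25.506 = 53.694 kPa.
Stress increase at mid-clay by the 2:1 spreading method:
Δσ = qBL/((B+z)(L+z)) = 168×5×5/((5+4.2)(5+4.2)) = 49.622 kPa
Final effective stress: σ'_f = σ'_0 + Δσ = 53.694 + 49.622 = 103.32 kPa.
Normally consolidated clay, so the full stress increment lies on the virgin compression line:
S_c = C_c·H/(1+e₀)·log₁₀(σ'_f/σ'_0) = 0.4×2.6/(1+0.6)×log₁₀(103.32/53.694)
    = 0.65 × 0.28426 = 0.1848 m

S_c ≈ 185 mm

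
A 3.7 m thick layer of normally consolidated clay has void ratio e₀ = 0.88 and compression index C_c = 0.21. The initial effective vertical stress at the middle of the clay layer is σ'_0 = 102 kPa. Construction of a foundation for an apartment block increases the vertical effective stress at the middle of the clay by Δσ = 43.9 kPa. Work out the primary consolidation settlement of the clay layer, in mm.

S_c ≈ 64.3 mm

Final effective stress: σ'_f = σ'_0 + Δσ = 102 + 43.9 = 145.9 kPa.
Normally consolidated clay, so the full stress increment lies on the virgin compression line:
S_c = C_c·H/(1+e₀)·log₁₀(σ'_f/σ'_0) = 0.21×3.7/(1+0.88)×log₁₀(145.9/102)
    = 0.4133 × 0.15546 = 0.06425 m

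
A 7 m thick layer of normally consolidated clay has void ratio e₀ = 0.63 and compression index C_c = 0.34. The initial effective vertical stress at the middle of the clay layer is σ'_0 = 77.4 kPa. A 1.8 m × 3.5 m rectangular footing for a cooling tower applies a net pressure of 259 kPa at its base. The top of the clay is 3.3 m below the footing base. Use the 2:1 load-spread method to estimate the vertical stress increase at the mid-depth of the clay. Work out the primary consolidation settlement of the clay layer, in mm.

S_c ≈ 135 mm

Mid-depth of clay below the footing base: z = 3.3 + 7/2 = 6.8 m.
Stress increase at mid-clay by the 2:1 spreading method:
Δσ = qBL/((B+z)(L+z)) = 259×1.8×3.5/((1.8+6.8)(3.5+6.8)) = 18.421 kPa
Final effective stress: σ'_f = σ'_0 + Δσ = 77.4 + 18.421 = 95.821 kPa.
Normally consolidated clay, so the full stress increment lies on the virgin compression line:
S_c = C_c·H/(1+e₀)·log₁₀(σ'_f/σ'_0) = 0.34×7/(1+0.63)×log₁₀(95.821/77.4)
    = 1.4601 × 0.09272 = 0.1354 m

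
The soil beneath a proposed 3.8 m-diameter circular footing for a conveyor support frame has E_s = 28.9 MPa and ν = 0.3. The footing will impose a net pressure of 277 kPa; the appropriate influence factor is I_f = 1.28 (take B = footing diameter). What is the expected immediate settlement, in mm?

Immediate (elastic) settlement: S_e = q·B·(1−ν²)/E_s · I_f.
E_s = 28.9 MPa = 28900 kPa.
S_e = 277 × 3.8 × (1 − 0.3²) / 28900 × 1.28
    = 277 × 3.8 × 0.91 / 28900 × 1.28
    = 0.04242 m = 42.42 mm

S_e ≈ 42.4 mm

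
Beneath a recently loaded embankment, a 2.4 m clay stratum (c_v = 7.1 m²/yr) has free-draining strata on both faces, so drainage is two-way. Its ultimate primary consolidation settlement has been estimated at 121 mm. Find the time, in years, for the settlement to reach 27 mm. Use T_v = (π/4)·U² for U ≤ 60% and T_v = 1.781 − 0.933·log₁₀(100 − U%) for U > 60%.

t ≈ 0.00793 years

Drainage path length: H_d = H/2 = 1.2 m (double drainage).
U = S(t)/S_ult = 27/121 = 0.2231.
U ≤ 60%: T_v = (π/4)·U² = (π/4)×0.22314² = 0.039106.
t = T_v·H_d²/c_v = 0.039106×1.2²/7.1 = 0.007931 years.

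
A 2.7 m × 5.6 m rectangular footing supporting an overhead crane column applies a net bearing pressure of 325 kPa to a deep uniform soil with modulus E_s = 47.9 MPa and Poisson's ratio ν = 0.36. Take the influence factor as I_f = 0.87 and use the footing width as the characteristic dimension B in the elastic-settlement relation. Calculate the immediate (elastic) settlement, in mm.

S_e ≈ 13.9 mm

Immediate (elastic) settlement: S_e = q·B·(1−ν²)/E_s · I_f.
E_s = 47.9 MPa = 47900 kPa.
S_e = 325 × 2.7 × (1 − 0.36²) / 47900 × 0.87
    = 325 × 2.7 × 0.8704 / 47900 × 0.87
    = 0.01387 m = 13.87 mm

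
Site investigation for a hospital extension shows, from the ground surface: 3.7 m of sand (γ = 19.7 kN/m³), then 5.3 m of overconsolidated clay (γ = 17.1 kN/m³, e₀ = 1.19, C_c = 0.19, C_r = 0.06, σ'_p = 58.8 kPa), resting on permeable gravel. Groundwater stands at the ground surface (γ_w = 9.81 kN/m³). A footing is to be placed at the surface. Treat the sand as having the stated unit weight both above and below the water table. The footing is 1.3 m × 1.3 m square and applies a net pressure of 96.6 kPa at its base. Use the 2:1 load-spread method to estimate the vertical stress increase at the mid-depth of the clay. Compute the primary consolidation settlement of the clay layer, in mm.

Mid-depth of clay below the ground surface: z = 3.7 + 5.3/2 = 6.35 m.
Total vertical stress at mid-clay: σ_v = 19.7×3.7 + 17.1×2.65 = 118.21 kPa.
Pore pressure: u = 9.81×(6.35 − 0) = 62.294 kPa.
Initial effective stress: σ'_0 = σ_v − u = 118.21 − 62.294 = 55.916 kPa.
Stress increase at mid-clay by the 2:1 spreading method:
Δσ = qBL/((B+z)(L+z)) = 96.6×1.3×1.3/((1.3+6.35)(1.3+6.35)) = 2.7896 kPa
Final effective stress: σ'_f = 55.916 + 2.7896 = 58.706 kPa.
σ'_f = 58.706 ≤ σ'_p = 58.8 kPa, so the clay remains overconsolidated and only the recompression index applies:
S_c = C_r·H/(1+e₀)·log₁₀(σ'_f/σ'_0) = 0.06×5.3/2.19×log₁₀(58.706/55.916)
    = 0.14521 × 0.021146 = 0.003071 m

S_c ≈ 3.07 mm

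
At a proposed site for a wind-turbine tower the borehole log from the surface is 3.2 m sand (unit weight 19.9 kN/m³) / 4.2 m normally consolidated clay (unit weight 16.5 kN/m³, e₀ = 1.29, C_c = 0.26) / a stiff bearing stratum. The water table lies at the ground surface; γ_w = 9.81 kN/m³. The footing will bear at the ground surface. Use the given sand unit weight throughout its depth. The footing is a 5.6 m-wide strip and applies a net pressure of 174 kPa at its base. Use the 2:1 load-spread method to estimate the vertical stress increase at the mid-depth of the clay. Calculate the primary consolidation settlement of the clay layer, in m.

S_c ≈ 0.223 m

Mid-depth of clay below the ground surface: z = 3.2 + 4.2/2 = 5.3 m.
Total vertical stress at mid-clay: σ_v = 19.9×3.2 + 16.5×2.1 = 98.33 kPa.
Pore pressure: u = 9.81×(5.3 − 0) = 51.993 kPa.
Initial effective stress: σ'_0 = σ_v − u = 98.33 − 51.993 = 46.337 kPa.
Stress increase at mid-clay by the 2:1 spreading method:
Δσ = qB/(B+z) = 174×5.6/(5.6+5.3) = 89.394 kPa
Final effective stress: σ'_f = σ'_0 + Δσ = 46.337 + 89.394 = 135.73 kPa.
Normally consolidated clay, so the full stress increment lies on the virgin compression line:
S_c = C_c·H/(1+e₀)·log₁₀(σ'_f/σ'_0) = 0.26×4.2/(1+1.29)×log₁₀(135.73/46.337)
    = 0.47686 × 0.46675 = 0.2226 m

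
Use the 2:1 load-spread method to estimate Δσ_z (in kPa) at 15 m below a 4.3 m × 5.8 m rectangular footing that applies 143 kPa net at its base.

Δσ_z ≈ 8.88 kPa

By the 2:1 method the load spreads at 1 horizontal : 2 vertical, so at depth z the loaded area has grown by z in each plan dimension:
Δσ = qBL/((B+z)(L+z)) = 143×4.3×5.8/((4.3+15)(5.8+15)) = 8.8841 kPa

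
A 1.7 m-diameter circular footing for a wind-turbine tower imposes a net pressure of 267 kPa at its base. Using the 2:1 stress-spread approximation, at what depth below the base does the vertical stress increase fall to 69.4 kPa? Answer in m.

z ≈ 1.63 m

2:1 spreading — at depth z the loaded area has grown by z in each plan dimension:
qD²/(D+z)² = Δσ_z ⇒ z = D(√(q/Δσ_z) − 1) = 1.7×(√(267/69.4) − 1) = 1.634 m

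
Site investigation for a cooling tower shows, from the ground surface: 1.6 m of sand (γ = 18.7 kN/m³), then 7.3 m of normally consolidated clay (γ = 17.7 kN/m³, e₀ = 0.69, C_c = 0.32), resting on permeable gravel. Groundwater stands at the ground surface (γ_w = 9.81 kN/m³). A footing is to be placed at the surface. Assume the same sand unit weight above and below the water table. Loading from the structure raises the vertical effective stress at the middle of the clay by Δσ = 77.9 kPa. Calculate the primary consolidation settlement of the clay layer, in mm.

Mid-depth of clay below the ground surface: z = 1.6 + 7.3/2 = 5.25 m.
Total vertical stress at mid-clay: σ_v = 18.7×1.6 + 17.7×3.65 = 94.525 kPa.
Pore pressure: u = 9.81×(5.25 − 0) = 51.503 kPa.
Initial effective stress: σ'_0 = σ_v − u = 94.525 − 51.503 = 43.022 kPa.
Final effective stress: σ'_f = σ'_0 + Δσ = 43.022 + 77.9 = 120.92 kPa.
Normally consolidated clay, so the full stress increment lies on the virgin compression line:
S_c = C_c·H/(1+e₀)·log₁₀(σ'_f/σ'_0) = 0.32×7.3/(1+0.69)×log₁₀(120.92/43.022)
    = 1.3822 × 0.44881 = 0.6203 m

S_c ≈ 620 mm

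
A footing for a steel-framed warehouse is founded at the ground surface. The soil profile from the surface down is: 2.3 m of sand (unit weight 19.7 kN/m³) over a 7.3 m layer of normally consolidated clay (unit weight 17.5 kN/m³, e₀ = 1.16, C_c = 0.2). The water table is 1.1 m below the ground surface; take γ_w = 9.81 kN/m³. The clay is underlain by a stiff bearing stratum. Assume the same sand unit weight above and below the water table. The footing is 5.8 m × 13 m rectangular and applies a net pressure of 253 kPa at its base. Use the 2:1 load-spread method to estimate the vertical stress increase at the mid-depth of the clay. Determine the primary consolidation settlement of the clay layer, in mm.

S_c ≈ 256 mm

Mid-depth of clay below the ground surface: z = 2.3 + 7.3/2 = 5.95 m.
Total vertical stress at mid-clay: σ_v = 19.7×2.3 + 17.5×3.65 = 109.19 kPa.
Pore pressure: u = 9.81×(5.95 − 1.1) = 47.578 kPa.
Initial effective stress: σ'_0 = σ_v − u = 109.19 − 47.578 = 61.612 kPa.
Stress increase at mid-clay by the 2:1 spreading method:
Δσ = qBL/((B+z)(L+z)) = 253×5.8×13/((5.8+5.95)(13+5.95)) = 85.673 kPa
Final effective stress: σ'_f = σ'_0 + Δσ = 61.612 + 85.673 = 147.28 kPa.
Normally consolidated clay, so the full stress increment lies on the virgin compression line:
S_c = C_c·H/(1+e₀)·log₁₀(σ'_f/σ'_0) = 0.2×7.3/(1+1.16)×log₁₀(147.28/61.612)
    = 0.67593 × 0.37848 = 0.2558 m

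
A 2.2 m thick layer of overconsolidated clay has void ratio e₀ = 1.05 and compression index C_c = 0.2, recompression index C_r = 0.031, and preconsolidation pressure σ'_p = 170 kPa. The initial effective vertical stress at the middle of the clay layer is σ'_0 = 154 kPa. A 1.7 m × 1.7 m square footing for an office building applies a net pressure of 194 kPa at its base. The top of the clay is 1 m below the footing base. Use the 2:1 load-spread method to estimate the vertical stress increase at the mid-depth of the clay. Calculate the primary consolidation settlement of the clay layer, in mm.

S_c ≈ 13.2 mm

Mid-depth of clay below the footing base: z = 1 + 2.2/2 = 2.1 m.
Stress increase at mid-clay by the 2:1 spreading method:
Δσ = qBL/((B+z)(L+z)) = 194×1.7×1.7/((1.7+2.1)(1.7+2.1)) = 38.827 kPa
Final effective stress: σ'_f = 154 + 38.827 = 192.83 kPa.
σ'_f = 192.83 > σ'_p = 170 kPa, so the stress path crosses the preconsolidation pressure — recompression up to σ'_p, then virgin compression beyond:
S_c = H/(1+e₀)·[C_r·log₁₀(σ'_p/σ'_0) + C_c·log₁₀(σ'_f/σ'_p)]
    = 2.2/2.05 × [0.031×log₁₀(170/154) + 0.2×log₁₀(192.83/170)]
    = 1.0732 × [0.0013308 + 0.010945] = 0.01317 m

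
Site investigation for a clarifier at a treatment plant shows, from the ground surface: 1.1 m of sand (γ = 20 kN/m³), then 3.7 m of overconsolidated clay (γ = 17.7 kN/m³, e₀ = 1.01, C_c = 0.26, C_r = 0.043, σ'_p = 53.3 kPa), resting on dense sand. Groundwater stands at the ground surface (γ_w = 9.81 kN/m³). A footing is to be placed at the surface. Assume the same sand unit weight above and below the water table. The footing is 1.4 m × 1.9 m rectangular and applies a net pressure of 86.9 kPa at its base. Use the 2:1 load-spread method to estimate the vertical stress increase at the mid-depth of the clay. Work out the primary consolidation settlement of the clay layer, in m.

S_c ≈ 0.0122 m

Mid-depth of clay below the ground surface: z = 1.1 + 3.7/2 = 2.95 m.
Total vertical stress at mid-clay: σ_v = 20×1.1 + 17.7×1.85 = 54.745 kPa.
Pore pressure: u = 9.81×(2.95 − 0) = 28.94 kPa.
Initial effective stress: σ'_0 = σ_v − u = 54.745 − 28.94 = 25.805 kPa.
Stress increase at mid-clay by the 2:1 spreading method:
Δσ = qBL/((B+z)(L+z)) = 86.9×1.4×1.9/((1.4+2.95)(1.9+2.95)) = 10.956 kPa
Final effective stress: σ'_f = 25.805 + 10.956 = 36.761 kPa.
σ'_f = 36.761 ≤ σ'_p = 53.3 kPa, so the clay remains overconsolidated and only the recompression index applies:
S_c = C_r·H/(1+e₀)·log₁₀(σ'_f/σ'_0) = 0.043×3.7/2.01×log₁₀(36.761/25.805)
    = 0.079154 × 0.15368 = 0.01216 m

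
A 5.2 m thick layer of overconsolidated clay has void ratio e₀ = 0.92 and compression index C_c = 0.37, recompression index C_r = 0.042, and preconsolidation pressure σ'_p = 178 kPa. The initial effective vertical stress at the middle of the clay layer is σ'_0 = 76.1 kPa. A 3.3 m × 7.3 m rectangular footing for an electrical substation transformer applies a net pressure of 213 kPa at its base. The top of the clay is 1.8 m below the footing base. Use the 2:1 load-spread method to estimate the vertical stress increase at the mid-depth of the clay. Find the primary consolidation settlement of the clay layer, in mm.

Mid-depth of clay below the footing base: z = 1.8 + 5.2/2 = 4.4 m.
Stress increase at mid-clay by the 2:1 spreading method:
Δσ = qBL/((B+z)(L+z)) = 213×3.3×7.3/((3.3+4.4)(7.3+4.4)) = 56.956 kPa
Final effective stress: σ'_f = 76.1 + 56.956 = 133.06 kPa.
σ'_f = 133.06 ≤ σ'_p = 178 kPa, so the clay remains overconsolidated and only the recompression index applies:
S_c = C_r·H/(1+e₀)·log₁₀(σ'_f/σ'_0) = 0.042×5.2/1.92×log₁₀(133.06/76.1)
    = 0.11375 × 0.24266 = 0.0276 m

S_c ≈ 27.6 mm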